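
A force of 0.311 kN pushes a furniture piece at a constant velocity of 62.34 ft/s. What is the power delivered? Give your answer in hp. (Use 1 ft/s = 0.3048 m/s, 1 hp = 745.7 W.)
Convert to SI: F = 311.0 N, v = 19.0012 m/s
P = Fv = (311.0)(19.0012) = 5909.38 W = 7.925 hp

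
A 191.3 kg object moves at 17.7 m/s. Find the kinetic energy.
KE = ½mv² = ½(191.3)(17.7)² = 29970 J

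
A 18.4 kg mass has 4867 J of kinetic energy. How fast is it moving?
v = √(2·KE/m) = √(2·4867/18.4) = 23.0 m/s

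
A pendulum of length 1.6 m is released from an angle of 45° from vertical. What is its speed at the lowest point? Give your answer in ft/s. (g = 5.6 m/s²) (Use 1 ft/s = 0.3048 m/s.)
h = L(1 − cosθ) = 1.6(1 − cos45°) = 0.468629 m
v = √(2gh) = √(2·5.6·0.468629) = 2.29099 m/s = 7.516 ft/s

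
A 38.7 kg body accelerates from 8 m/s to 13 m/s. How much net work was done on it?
W = ΔKE = ½m(v₂² − v₁²) = ½(38.7)(13² − 8²) = 2031.75 J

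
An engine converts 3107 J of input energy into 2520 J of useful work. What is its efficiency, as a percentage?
η = W_out/W_in = 2520/3107 = 81.11%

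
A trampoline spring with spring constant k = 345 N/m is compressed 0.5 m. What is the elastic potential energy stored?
PE = ½kx² = ½(345)(0.5)² = 43.13 J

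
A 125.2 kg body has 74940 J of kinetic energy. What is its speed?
v = √(2·KE/m) = √(2·74940/125.2) = 34.6 m/s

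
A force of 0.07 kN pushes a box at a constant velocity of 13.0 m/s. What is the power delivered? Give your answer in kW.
Convert to SI: F = 70.0 N, v = 13.0 m/s
P = Fv = (70.0)(13.0) = 910.0 W = 0.91 kW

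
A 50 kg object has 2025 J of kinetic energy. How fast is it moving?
v = √(2·KE/m) = √(2·2025/50) = 9.0 m/s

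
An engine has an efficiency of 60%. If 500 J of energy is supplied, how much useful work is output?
W_out = η·W_in = 0.6·500 = 300.0 J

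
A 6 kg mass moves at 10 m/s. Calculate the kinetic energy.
KE = ½mv² = ½(6)(10)² = 300.0 J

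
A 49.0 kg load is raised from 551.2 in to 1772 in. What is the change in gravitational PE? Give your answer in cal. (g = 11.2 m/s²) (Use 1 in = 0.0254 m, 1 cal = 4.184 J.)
Convert to SI: m = 49.0 kg, Δh = 31.0083 m
ΔPE = mgΔh = (49.0)(11.2)(31.0083) = 17017.4 J = 4067 cal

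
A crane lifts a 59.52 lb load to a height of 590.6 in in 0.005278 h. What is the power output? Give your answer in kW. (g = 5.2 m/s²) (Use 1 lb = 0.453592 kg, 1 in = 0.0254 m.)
Convert to SI: m = 26.9978 kg, h = 15.0012 m, t = 19.0008 s
P = mgh/t = (26.9978)(5.2)(15.0012)/19.0008 = 110.838 W = 0.1108 kW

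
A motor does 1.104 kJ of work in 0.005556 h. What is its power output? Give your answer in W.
Convert to SI: W = 1104.0 J, t = 20.0016 s
P = W/t = 1104.0/20.0016 = 55.2 W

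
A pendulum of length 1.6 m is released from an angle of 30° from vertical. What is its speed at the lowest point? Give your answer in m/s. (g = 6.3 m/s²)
h = L(1 − cosθ) = 1.6(1 − cos30°) = 0.214359 m
v = √(2gh) = √(2·6.3·0.214359) = 1.643 m/s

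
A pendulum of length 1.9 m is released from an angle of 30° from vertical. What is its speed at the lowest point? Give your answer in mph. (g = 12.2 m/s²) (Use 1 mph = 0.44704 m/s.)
h = L(1 − cosθ) = 1.9(1 − cos30°) = 0.254552 m
v = √(2gh) = √(2·12.2·0.254552) = 2.4922 m/s = 5.575 mph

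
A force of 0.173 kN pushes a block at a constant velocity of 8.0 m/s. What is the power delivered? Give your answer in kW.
Convert to SI: F = 173.0 N, v = 8.0 m/s
P = Fv = (173.0)(8.0) = 1384.0 W = 1.384 kW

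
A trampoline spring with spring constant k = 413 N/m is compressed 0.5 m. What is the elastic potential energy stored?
PE = ½kx² = ½(413)(0.5)² = 51.63 J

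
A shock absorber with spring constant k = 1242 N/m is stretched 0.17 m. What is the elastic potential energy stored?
PE = ½kx² = ½(1242)(0.17)² = 17.95 J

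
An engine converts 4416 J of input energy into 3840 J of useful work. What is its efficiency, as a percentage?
η = W_out/W_in = 3840/4416 = 86.96%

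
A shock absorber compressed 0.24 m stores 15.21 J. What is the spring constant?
k = 2·PE/x² = 2·15.21/(0.24)² = 528.1 N/m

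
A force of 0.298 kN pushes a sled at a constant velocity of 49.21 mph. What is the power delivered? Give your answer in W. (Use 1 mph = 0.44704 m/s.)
Convert to SI: F = 298.0 N, v = 21.9988 m/s
P = Fv = (298.0)(21.9988) = 6556 W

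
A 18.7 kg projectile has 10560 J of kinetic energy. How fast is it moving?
v = √(2·KE/m) = √(2·10560/18.7) = 33.61 m/s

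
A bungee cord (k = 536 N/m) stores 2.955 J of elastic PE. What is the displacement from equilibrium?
x = √(2·PE/k) = √(2·2.955/536) = 0.105 m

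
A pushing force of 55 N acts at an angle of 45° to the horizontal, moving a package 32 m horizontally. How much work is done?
W = F·d·cosθ = (55)(32)cos(45°) = 1245 J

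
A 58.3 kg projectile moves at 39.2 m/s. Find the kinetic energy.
KE = ½mv² = ½(58.3)(39.2)² = 44790 J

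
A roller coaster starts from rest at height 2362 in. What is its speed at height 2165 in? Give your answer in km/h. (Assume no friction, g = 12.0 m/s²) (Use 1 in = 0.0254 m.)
Convert to SI: h₁−h₂ = 5.0038 m
mgh₁ = mgh₂ + ½mv² ⇒ v = √(2g(h₁−h₂)) = √(2·12.0·5.0038) = 10.9586 m/s = 39.45 km/h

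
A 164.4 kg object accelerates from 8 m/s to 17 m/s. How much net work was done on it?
W = ΔKE = ½m(v₂² − v₁²) = ½(164.4)(17² − 8²) = 18495.0 J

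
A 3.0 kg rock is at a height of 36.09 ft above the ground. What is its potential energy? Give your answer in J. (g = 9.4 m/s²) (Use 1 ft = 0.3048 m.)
Convert to SI: m = 3.0 kg, h = 11.0002 m
PE = mgh = (3.0)(9.4)(11.0002) = 310.2 J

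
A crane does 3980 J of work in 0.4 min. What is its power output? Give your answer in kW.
Convert to SI: W = 3980.0 J, t = 24.0 s
P = W/t = 3980.0/24.0 = 165.833 W = 0.1658 kW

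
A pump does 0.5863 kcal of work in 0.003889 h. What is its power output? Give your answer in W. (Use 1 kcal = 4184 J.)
Convert to SI: W = 2453.08 J, t = 14.0004 s
P = W/t = 2453.08/14.0004 = 175.2 W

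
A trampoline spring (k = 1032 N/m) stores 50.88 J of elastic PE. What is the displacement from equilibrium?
x = √(2·PE/k) = √(2·50.88/1032) = 0.314 m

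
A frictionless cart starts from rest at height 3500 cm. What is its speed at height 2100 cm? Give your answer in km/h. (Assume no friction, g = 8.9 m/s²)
Convert to SI: h₁−h₂ = 14.0 m
mgh₁ = mgh₂ + ½mv² ⇒ v = √(2g(h₁−h₂)) = √(2·8.9·14.0) = 15.7861 m/s = 56.83 km/h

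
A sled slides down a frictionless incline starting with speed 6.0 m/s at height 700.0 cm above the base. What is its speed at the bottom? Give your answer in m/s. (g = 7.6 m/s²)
Convert to SI: v₀ = 6.0 m/s, h = 7.0 m
½mv₀² + mgh = ½mv² ⇒ v = √(v₀² + 2gh) = √(6.0² + 2·7.6·7.0) = 11.93 m/s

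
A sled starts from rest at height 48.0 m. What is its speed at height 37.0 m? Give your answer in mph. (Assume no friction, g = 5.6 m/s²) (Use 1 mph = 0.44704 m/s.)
mgh₁ = mgh₂ + ½mv² ⇒ v = √(2g(h₁−h₂)) = √(2·5.6·11.0) = 11.0995 m/s = 24.83 mph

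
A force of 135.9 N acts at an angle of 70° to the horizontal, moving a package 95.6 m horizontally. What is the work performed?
W = F·d·cosθ = (135.9)(95.6)cos(70°) = 4444 J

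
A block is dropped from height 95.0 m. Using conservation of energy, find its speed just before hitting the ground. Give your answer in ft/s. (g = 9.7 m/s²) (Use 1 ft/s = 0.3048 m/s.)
mgh = ½mv² ⇒ v = √(2gh) = √(2·9.7·95.0) = 42.9302 m/s = 140.8 ft/s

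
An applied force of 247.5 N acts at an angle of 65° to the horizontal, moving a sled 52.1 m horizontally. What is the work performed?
W = F·d·cosθ = (247.5)(52.1)cos(65°) = 5450 J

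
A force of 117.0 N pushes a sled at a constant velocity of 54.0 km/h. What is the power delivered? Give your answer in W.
Convert to SI: F = 117.0 N, v = 15.0 m/s
P = Fv = (117.0)(15.0) = 1755 W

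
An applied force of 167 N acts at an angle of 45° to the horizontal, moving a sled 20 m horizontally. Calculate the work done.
W = F·d·cosθ = (167)(20)cos(45°) = 2362 J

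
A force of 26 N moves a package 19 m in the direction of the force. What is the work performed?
W = F·d = (26)(19) = 494.0 J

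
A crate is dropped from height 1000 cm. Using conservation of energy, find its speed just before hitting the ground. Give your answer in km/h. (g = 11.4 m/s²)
Convert to SI: h = 10.0 m
mgh = ½mv² ⇒ v = √(2gh) = √(2·11.4·10.0) = 15.0997 m/s = 54.36 km/h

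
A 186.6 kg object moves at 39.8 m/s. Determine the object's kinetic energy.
KE = ½mv² = ½(186.6)(39.8)² = 147800 J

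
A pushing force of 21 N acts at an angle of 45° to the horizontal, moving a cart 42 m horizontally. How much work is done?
W = F·d·cosθ = (21)(42)cos(45°) = 623.7 J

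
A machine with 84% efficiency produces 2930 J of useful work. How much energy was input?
W_in = W_out/η = 2930/0.84 = 3488 J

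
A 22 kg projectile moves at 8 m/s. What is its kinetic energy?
KE = ½mv² = ½(22)(8)² = 704.0 J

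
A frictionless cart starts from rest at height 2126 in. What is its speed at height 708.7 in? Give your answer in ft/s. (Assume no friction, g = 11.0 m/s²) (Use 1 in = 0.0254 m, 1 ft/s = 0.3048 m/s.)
Convert to SI: h₁−h₂ = 35.9994 m
mgh₁ = mgh₂ + ½mv² ⇒ v = √(2g(h₁−h₂)) = √(2·11.0·35.9994) = 28.1423 m/s = 92.33 ft/s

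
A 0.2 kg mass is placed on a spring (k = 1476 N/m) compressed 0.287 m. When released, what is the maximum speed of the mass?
½kx² = ½mv² ⇒ v = x√(k/m) = (0.287)√(1476/0.2) = 24.66 m/s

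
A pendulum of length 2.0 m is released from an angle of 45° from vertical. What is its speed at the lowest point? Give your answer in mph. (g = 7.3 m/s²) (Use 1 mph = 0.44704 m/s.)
h = L(1 − cosθ) = 2.0(1 − cos45°) = 0.585786 m
v = √(2gh) = √(2·7.3·0.585786) = 2.92446 m/s = 6.542 mph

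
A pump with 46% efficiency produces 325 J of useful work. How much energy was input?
W_in = W_out/η = 325/0.46 = 706.5 J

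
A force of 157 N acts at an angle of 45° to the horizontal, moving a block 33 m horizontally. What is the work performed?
W = F·d·cosθ = (157)(33)cos(45°) = 3664 J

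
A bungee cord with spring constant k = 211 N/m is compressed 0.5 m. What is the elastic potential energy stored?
PE = ½kx² = ½(211)(0.5)² = 26.38 J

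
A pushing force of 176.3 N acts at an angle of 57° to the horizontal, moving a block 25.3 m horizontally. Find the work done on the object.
W = F·d·cosθ = (176.3)(25.3)cos(57°) = 2429 J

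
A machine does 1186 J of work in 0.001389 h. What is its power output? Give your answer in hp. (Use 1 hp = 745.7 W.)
Convert to SI: W = 1186.0 J, t = 5.0004 s
P = W/t = 1186.0/5.0004 = 237.181 W = 0.3181 hp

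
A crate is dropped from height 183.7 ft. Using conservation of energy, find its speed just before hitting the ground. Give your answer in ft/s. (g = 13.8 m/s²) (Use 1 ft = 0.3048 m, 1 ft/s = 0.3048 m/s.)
Convert to SI: h = 55.9918 m
mgh = ½mv² ⇒ v = √(2gh) = √(2·13.8·55.9918) = 39.3112 m/s = 129.0 ft/s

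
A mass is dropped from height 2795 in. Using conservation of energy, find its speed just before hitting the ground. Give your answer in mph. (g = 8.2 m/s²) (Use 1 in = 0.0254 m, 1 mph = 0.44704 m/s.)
Convert to SI: h = 70.993 m
mgh = ½mv² ⇒ v = √(2gh) = √(2·8.2·70.993) = 34.1216 m/s = 76.33 mph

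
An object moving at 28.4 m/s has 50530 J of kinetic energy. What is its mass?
m = 2·KE/v² = 2·50530/(28.4)² = 125.3 kg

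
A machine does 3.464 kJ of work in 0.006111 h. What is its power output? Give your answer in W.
Convert to SI: W = 3464.0 J, t = 21.9996 s
P = W/t = 3464.0/21.9996 = 157.5 W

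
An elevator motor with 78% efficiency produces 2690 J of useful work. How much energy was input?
W_in = W_out/η = 2690/0.78 = 3449 J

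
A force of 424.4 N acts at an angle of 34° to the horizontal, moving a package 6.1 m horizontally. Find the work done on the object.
W = F·d·cosθ = (424.4)(6.1)cos(34°) = 2146 J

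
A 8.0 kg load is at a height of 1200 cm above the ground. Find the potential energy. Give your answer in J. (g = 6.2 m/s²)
Convert to SI: m = 8.0 kg, h = 12.0 m
PE = mgh = (8.0)(6.2)(12.0) = 595.2 J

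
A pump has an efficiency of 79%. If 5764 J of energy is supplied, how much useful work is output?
W_out = η·W_in = 0.79·5764 = 4553.56 J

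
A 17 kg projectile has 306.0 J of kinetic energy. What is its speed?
v = √(2·KE/m) = √(2·306.0/17) = 6.0 m/s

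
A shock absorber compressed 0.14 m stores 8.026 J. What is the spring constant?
k = 2·PE/x² = 2·8.026/(0.14)² = 819.0 N/m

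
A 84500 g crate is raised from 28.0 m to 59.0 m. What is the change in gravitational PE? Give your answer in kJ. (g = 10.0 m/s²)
Convert to SI: m = 84.5 kg, Δh = 31.0 m
ΔPE = mgΔh = (84.5)(10.0)(31.0) = 26195.0 J = 26.2 kJ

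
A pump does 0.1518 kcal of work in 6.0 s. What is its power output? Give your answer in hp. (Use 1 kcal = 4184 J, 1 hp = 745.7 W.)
Convert to SI: W = 635.131 J, t = 6.0 s
P = W/t = 635.131/6.0 = 105.855 W = 0.142 hp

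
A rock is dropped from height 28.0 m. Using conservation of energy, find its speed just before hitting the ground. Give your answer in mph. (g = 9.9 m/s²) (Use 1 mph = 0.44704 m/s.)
mgh = ½mv² ⇒ v = √(2gh) = √(2·9.9·28.0) = 23.5457 m/s = 52.67 mph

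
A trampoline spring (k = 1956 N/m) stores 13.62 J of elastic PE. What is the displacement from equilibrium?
x = √(2·PE/k) = √(2·13.62/1956) = 0.118 m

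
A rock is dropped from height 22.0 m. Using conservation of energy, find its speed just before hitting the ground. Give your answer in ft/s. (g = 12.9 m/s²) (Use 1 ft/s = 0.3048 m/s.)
mgh = ½mv² ⇒ v = √(2gh) = √(2·12.9·22.0) = 23.8244 m/s = 78.16 ft/s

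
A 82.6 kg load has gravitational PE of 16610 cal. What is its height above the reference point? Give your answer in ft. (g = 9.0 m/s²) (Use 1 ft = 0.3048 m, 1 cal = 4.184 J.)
Convert to SI: m = 82.6 kg, PE = 69496.2 J
h = PE/(mg) = 69496.2/(82.6·9.0) = 93.4843 m = 306.7 ft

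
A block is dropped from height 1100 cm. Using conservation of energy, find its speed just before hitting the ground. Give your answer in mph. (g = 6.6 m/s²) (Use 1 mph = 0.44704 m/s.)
Convert to SI: h = 11.0 m
mgh = ½mv² ⇒ v = √(2gh) = √(2·6.6·11.0) = 12.0499 m/s = 26.95 mph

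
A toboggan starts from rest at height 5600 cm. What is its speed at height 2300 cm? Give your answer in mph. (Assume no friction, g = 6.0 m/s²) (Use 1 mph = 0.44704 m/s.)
Convert to SI: h₁−h₂ = 33.0 m
mgh₁ = mgh₂ + ½mv² ⇒ v = √(2g(h₁−h₂)) = √(2·6.0·33.0) = 19.8997 m/s = 44.51 mph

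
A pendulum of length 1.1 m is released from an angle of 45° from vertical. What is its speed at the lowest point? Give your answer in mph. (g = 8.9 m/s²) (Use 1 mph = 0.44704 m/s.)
h = L(1 − cosθ) = 1.1(1 − cos45°) = 0.322183 m
v = √(2gh) = √(2·8.9·0.322183) = 2.39475 m/s = 5.357 mph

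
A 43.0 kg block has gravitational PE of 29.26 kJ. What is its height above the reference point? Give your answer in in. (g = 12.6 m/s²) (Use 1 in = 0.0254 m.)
Convert to SI: m = 43.0 kg, PE = 29260.0 J
h = PE/(mg) = 29260.0/(43.0·12.6) = 54.0052 m = 2126 in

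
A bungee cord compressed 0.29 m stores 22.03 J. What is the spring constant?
k = 2·PE/x² = 2·22.03/(0.29)² = 523.9 N/m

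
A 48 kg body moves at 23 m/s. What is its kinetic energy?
KE = ½mv² = ½(48)(23)² = 12696.0 J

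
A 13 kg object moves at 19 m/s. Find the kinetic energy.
KE = ½mv² = ½(13)(19)² = 2346.5 J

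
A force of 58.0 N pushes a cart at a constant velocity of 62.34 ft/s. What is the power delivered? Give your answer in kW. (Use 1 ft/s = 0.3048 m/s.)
Convert to SI: F = 58.0 N, v = 19.0012 m/s
P = Fv = (58.0)(19.0012) = 1102.07 W = 1.102 kW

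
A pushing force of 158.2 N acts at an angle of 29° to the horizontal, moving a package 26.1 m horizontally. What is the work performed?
W = F·d·cosθ = (158.2)(26.1)cos(29°) = 3611 J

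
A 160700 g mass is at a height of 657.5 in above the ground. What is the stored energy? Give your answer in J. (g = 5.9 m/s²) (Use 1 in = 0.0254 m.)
Convert to SI: m = 160.7 kg, h = 16.7005 m
PE = mgh = (160.7)(5.9)(16.7005) = 15830 J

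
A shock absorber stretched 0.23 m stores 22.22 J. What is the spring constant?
k = 2·PE/x² = 2·22.22/(0.23)² = 840.1 N/m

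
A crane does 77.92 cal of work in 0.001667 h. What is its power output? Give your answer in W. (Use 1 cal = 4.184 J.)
Convert to SI: W = 326.017 J, t = 6.0012 s
P = W/t = 326.017/6.0012 = 54.33 W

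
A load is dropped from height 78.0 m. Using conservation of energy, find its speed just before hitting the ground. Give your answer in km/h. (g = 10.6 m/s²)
mgh = ½mv² ⇒ v = √(2gh) = √(2·10.6·78.0) = 40.6645 m/s = 146.4 km/h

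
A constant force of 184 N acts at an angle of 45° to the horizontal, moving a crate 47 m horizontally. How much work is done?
W = F·d·cosθ = (184)(47)cos(45°) = 6115 J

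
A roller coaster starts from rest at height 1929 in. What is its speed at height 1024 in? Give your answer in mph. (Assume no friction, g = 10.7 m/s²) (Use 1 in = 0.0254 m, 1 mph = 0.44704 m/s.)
Convert to SI: h₁−h₂ = 22.987 m
mgh₁ = mgh₂ + ½mv² ⇒ v = √(2g(h₁−h₂)) = √(2·10.7·22.987) = 22.1793 m/s = 49.61 mph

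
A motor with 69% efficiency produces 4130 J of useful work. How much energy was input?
W_in = W_out/η = 4130/0.69 = 5986 J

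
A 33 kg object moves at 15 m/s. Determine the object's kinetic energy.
KE = ½mv² = ½(33)(15)² = 3712.5 J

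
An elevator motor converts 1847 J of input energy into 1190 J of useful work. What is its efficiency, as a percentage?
η = W_out/W_in = 1190/1847 = 64.43%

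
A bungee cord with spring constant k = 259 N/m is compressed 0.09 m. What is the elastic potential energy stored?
PE = ½kx² = ½(259)(0.09)² = 1.049 J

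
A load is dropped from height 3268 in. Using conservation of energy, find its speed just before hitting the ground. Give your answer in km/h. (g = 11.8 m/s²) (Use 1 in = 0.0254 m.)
Convert to SI: h = 83.0072 m
mgh = ½mv² ⇒ v = √(2gh) = √(2·11.8·83.0072) = 44.2603 m/s = 159.3 km/h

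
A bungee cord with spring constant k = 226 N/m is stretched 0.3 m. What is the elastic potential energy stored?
PE = ½kx² = ½(226)(0.3)² = 10.17 J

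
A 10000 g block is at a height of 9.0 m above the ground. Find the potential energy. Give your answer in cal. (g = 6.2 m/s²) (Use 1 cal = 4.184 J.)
Convert to SI: m = 10.0 kg, h = 9.0 m
PE = mgh = (10.0)(6.2)(9.0) = 558.0 J = 133.4 cal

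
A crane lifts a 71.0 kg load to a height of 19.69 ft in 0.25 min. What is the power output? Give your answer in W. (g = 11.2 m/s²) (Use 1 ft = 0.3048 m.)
Convert to SI: m = 71.0 kg, h = 6.00151 m, t = 15.0 s
P = mgh/t = (71.0)(11.2)(6.00151)/15.0 = 318.2 W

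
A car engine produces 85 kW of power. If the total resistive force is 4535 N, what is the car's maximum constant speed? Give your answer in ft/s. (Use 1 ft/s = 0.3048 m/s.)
P = Fv ⇒ v = P/F = 85000 W/4535.0 N = 18.7431 m/s = 61.49 ft/s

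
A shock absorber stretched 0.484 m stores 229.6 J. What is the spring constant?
k = 2·PE/x² = 2·229.6/(0.484)² = 1960 N/m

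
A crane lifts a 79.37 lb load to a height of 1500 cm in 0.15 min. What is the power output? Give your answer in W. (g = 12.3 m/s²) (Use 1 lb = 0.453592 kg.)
Convert to SI: m = 36.0016 kg, h = 15.0 m, t = 9.0 s
P = mgh/t = (36.0016)(12.3)(15.0)/9.0 = 738.0 W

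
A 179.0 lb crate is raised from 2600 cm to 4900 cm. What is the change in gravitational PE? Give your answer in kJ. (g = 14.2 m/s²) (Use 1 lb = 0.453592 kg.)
Convert to SI: m = 81.193 kg, Δh = 23.0 m
ΔPE = mgΔh = (81.193)(14.2)(23.0) = 26517.6 J = 26.52 kJ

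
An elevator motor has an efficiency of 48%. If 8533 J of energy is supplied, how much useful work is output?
W_out = η·W_in = 0.48·8533 = 4095.84 J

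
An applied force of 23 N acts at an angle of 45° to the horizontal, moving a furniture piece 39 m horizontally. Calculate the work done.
W = F·d·cosθ = (23)(39)cos(45°) = 634.3 J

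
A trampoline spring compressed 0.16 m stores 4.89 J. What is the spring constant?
k = 2·PE/x² = 2·4.89/(0.16)² = 382.0 N/m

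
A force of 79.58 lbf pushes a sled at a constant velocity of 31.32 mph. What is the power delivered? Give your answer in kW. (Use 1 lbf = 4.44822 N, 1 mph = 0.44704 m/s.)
Convert to SI: F = 353.989 N, v = 14.0013 m/s
P = Fv = (353.989)(14.0013) = 4956.31 W = 4.956 kW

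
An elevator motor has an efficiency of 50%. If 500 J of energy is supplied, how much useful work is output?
W_out = η·W_in = 0.5·500 = 250.0 J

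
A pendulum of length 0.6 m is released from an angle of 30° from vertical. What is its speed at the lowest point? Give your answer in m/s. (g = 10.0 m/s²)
h = L(1 − cosθ) = 0.6(1 − cos30°) = 0.0803848 m
v = √(2gh) = √(2·10.0·0.0803848) = 1.268 m/s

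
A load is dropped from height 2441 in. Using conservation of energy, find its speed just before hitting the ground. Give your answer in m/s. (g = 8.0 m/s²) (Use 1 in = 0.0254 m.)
Convert to SI: h = 62.0014 m
mgh = ½mv² ⇒ v = √(2gh) = √(2·8.0·62.0014) = 31.5 m/s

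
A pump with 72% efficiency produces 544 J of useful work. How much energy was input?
W_in = W_out/η = 544/0.72 = 755.6 J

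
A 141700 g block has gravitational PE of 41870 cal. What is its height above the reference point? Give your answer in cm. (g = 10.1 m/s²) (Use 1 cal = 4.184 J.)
Convert to SI: m = 141.7 kg, PE = 175184 J
h = PE/(mg) = 175184/(141.7·10.1) = 122.406 m = 12240 cm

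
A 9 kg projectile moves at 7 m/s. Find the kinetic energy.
KE = ½mv² = ½(9)(7)² = 220.5 J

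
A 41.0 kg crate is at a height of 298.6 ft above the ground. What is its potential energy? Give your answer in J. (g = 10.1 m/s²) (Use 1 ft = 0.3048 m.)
Convert to SI: m = 41.0 kg, h = 91.0133 m
PE = mgh = (41.0)(10.1)(91.0133) = 37690 J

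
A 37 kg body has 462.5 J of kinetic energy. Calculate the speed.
v = √(2·KE/m) = √(2·462.5/37) = 5.0 m/s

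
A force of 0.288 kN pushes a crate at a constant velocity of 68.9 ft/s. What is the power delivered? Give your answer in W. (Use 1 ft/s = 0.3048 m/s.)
Convert to SI: F = 288.0 N, v = 21.0007 m/s
P = Fv = (288.0)(21.0007) = 6048 W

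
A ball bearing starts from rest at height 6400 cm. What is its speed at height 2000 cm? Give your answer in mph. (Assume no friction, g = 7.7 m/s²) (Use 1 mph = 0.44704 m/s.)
Convert to SI: h₁−h₂ = 44.0 m
mgh₁ = mgh₂ + ½mv² ⇒ v = √(2g(h₁−h₂)) = √(2·7.7·44.0) = 26.0308 m/s = 58.23 mph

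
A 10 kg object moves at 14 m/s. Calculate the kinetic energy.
KE = ½mv² = ½(10)(14)² = 980.0 J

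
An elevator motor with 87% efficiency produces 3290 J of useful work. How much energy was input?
W_in = W_out/η = 3290/0.87 = 3782 J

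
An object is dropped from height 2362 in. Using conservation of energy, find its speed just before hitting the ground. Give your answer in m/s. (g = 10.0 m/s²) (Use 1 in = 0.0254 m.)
Convert to SI: h = 59.9948 m
mgh = ½mv² ⇒ v = √(2gh) = √(2·10.0·59.9948) = 34.64 m/s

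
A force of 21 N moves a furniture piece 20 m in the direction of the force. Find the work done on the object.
W = F·d = (21)(20) = 420.0 J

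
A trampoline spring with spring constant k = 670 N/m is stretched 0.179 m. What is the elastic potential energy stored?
PE = ½kx² = ½(670)(0.179)² = 10.73 J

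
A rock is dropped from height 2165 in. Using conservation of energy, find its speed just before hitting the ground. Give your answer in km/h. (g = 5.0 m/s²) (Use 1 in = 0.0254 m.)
Convert to SI: h = 54.991 m
mgh = ½mv² ⇒ v = √(2gh) = √(2·5.0·54.991) = 23.4502 m/s = 84.42 km/h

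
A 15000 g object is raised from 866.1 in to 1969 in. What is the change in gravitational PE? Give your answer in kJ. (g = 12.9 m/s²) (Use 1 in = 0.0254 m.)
Convert to SI: m = 15.0 kg, Δh = 28.0137 m
ΔPE = mgΔh = (15.0)(12.9)(28.0137) = 5420.64 J = 5.421 kJ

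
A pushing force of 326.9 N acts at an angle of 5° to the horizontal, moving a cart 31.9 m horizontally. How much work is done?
W = F·d·cosθ = (326.9)(31.9)cos(5°) = 10390 J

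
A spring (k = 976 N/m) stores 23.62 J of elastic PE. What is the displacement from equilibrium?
x = √(2·PE/k) = √(2·23.62/976) = 0.22 m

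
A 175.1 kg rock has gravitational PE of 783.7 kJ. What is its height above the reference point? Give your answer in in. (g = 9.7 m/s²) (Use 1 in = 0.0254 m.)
Convert to SI: m = 175.1 kg, PE = 783700 J
h = PE/(mg) = 783700/(175.1·9.7) = 461.415 m = 18170 in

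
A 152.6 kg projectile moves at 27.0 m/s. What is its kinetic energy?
KE = ½mv² = ½(152.6)(27.0)² = 55620 J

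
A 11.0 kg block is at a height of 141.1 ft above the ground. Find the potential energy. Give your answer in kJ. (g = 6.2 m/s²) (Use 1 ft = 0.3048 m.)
Convert to SI: m = 11.0 kg, h = 43.0073 m
PE = mgh = (11.0)(6.2)(43.0073) = 2933.1 J = 2.933 kJ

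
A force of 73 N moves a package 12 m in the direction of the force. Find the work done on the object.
W = F·d = (73)(12) = 876.0 J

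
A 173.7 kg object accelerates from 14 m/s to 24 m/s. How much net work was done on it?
W = ΔKE = ½m(v₂² − v₁²) = ½(173.7)(24² − 14²) = 33003.0 J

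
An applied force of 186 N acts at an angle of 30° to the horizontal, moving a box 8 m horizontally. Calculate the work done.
W = F·d·cosθ = (186)(8)cos(30°) = 1289 J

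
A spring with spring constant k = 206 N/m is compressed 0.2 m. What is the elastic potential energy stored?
PE = ½kx² = ½(206)(0.2)² = 4.12 J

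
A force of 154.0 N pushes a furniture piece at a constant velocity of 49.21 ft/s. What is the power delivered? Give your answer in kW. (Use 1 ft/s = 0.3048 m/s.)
Convert to SI: F = 154.0 N, v = 14.9992 m/s
P = Fv = (154.0)(14.9992) = 2309.88 W = 2.31 kW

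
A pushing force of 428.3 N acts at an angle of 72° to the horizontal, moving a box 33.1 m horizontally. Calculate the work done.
W = F·d·cosθ = (428.3)(33.1)cos(72°) = 4381 J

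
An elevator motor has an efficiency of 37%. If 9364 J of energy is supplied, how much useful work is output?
W_out = η·W_in = 0.37·9364 = 3464.68 J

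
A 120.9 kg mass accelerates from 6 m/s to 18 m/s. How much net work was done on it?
W = ΔKE = ½m(v₂² − v₁²) = ½(120.9)(18² − 6²) = 17409.6 J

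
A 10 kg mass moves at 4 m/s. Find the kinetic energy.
KE = ½mv² = ½(10)(4)² = 80.0 J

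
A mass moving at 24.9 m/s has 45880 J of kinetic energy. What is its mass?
m = 2·KE/v² = 2·45880/(24.9)² = 148.0 kg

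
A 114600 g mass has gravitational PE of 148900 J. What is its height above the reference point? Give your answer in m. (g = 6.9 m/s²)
Convert to SI: m = 114.6 kg, PE = 148900 J
h = PE/(mg) = 148900/(114.6·6.9) = 188.3 m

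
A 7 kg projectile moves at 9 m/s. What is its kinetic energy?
KE = ½mv² = ½(7)(9)² = 283.5 J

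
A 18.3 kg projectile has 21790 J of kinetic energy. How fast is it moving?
v = √(2·KE/m) = √(2·21790/18.3) = 48.8 m/s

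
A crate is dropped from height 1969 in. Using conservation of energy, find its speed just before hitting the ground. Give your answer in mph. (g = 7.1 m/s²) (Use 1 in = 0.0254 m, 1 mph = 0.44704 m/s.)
Convert to SI: h = 50.0126 m
mgh = ½mv² ⇒ v = √(2gh) = √(2·7.1·50.0126) = 26.6492 m/s = 59.61 mph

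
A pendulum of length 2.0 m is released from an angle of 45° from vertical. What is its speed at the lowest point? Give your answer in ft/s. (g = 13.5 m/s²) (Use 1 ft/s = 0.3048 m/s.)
h = L(1 − cosθ) = 2.0(1 − cos45°) = 0.585786 m
v = √(2gh) = √(2·13.5·0.585786) = 3.97696 m/s = 13.05 ft/s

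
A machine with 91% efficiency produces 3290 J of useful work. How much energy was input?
W_in = W_out/η = 3290/0.91 = 3615 J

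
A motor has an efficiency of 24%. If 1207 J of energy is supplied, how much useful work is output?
W_out = η·W_in = 0.24·1207 = 289.68 J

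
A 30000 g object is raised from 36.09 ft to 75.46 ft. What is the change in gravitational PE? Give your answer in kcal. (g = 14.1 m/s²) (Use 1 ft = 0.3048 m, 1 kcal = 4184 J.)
Convert to SI: m = 30.0 kg, Δh = 12.0 m
ΔPE = mgΔh = (30.0)(14.1)(12.0) = 5075.99 J = 1.213 kcal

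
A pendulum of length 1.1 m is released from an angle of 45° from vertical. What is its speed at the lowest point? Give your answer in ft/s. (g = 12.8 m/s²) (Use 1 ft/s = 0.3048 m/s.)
h = L(1 − cosθ) = 1.1(1 − cos45°) = 0.322183 m
v = √(2gh) = √(2·12.8·0.322183) = 2.87191 m/s = 9.422 ft/s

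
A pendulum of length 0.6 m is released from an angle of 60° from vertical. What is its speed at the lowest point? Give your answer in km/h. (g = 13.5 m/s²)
h = L(1 − cosθ) = 0.6(1 − cos60°) = 0.3 m
v = √(2gh) = √(2·13.5·0.3) = 2.84605 m/s = 10.25 km/h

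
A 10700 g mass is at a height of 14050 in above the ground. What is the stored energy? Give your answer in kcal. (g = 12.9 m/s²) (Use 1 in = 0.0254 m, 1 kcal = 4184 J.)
Convert to SI: m = 10.7 kg, h = 356.87 m
PE = mgh = (10.7)(12.9)(356.87) = 49258.8 J = 11.77 kcal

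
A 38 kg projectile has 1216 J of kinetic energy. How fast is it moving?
v = √(2·KE/m) = √(2·1216/38) = 8.0 m/s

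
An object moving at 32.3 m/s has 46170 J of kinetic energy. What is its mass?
m = 2·KE/v² = 2·46170/(32.3)² = 88.51 kg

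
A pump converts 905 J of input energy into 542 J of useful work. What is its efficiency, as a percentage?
η = W_out/W_in = 542/905 = 59.89%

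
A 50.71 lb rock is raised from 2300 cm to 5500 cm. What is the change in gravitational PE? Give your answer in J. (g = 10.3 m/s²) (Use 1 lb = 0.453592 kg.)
Convert to SI: m = 23.0017 kg, Δh = 32.0 m
ΔPE = mgΔh = (23.0017)(10.3)(32.0) = 7581 J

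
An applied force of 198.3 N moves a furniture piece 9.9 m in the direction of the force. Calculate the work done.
W = F·d = (198.3)(9.9) = 1963 J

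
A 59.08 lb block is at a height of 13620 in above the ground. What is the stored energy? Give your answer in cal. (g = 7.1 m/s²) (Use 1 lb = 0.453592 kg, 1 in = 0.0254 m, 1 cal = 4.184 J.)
Convert to SI: m = 26.7982 kg, h = 345.948 m
PE = mgh = (26.7982)(7.1)(345.948) = 65822.6 J = 15730 cal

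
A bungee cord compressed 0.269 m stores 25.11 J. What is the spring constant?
k = 2·PE/x² = 2·25.11/(0.269)² = 694.0 N/m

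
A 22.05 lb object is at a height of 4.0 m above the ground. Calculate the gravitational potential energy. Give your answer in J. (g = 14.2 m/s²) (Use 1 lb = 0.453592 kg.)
Convert to SI: m = 10.0017 kg, h = 4.0 m
PE = mgh = (10.0017)(14.2)(4.0) = 568.1 J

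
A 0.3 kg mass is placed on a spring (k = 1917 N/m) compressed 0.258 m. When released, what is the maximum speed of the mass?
½kx² = ½mv² ⇒ v = x√(k/m) = (0.258)√(1917/0.3) = 20.62 m/s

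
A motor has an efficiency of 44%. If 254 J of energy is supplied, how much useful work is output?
W_out = η·W_in = 0.44·254 = 111.76 J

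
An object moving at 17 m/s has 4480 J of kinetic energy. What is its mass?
m = 2·KE/v² = 2·4480/(17)² = 31.0 kg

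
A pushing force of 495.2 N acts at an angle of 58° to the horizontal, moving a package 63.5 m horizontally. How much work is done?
W = F·d·cosθ = (495.2)(63.5)cos(58°) = 16660 J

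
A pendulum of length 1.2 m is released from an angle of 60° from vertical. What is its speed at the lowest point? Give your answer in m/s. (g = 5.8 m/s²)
h = L(1 − cosθ) = 1.2(1 − cos60°) = 0.6 m
v = √(2gh) = √(2·5.8·0.6) = 2.638 m/s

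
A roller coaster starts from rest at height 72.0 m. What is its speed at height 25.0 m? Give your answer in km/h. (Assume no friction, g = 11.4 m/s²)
mgh₁ = mgh₂ + ½mv² ⇒ v = √(2g(h₁−h₂)) = √(2·11.4·47.0) = 32.7353 m/s = 117.8 km/h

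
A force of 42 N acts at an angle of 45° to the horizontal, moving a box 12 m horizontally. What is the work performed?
W = F·d·cosθ = (42)(12)cos(45°) = 356.4 J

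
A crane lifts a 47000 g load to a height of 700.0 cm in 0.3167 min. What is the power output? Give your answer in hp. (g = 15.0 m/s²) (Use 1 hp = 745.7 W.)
Convert to SI: m = 47.0 kg, h = 7.0 m, t = 19.002 s
P = mgh/t = (47.0)(15.0)(7.0)/19.002 = 259.71 W = 0.3483 hp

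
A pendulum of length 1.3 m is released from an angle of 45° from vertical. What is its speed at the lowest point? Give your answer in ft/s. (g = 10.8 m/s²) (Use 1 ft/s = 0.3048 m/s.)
h = L(1 − cosθ) = 1.3(1 − cos45°) = 0.380761 m
v = √(2gh) = √(2·10.8·0.380761) = 2.86783 m/s = 9.409 ft/s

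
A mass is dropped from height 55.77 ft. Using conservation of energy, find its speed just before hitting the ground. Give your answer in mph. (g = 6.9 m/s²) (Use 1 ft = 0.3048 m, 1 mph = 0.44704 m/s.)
Convert to SI: h = 16.9987 m
mgh = ½mv² ⇒ v = √(2gh) = √(2·6.9·16.9987) = 15.3161 m/s = 34.26 mph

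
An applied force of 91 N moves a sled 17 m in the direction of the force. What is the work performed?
W = F·d = (91)(17) = 1547 J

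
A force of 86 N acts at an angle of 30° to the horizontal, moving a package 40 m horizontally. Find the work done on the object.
W = F·d·cosθ = (86)(40)cos(30°) = 2979 J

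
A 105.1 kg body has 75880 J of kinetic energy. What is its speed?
v = √(2·KE/m) = √(2·75880/105.1) = 38.0 m/s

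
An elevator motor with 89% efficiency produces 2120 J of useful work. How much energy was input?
W_in = W_out/η = 2120/0.89 = 2382 J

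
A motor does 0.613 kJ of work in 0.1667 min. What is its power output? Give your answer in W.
Convert to SI: W = 613.0 J, t = 10.002 s
P = W/t = 613.0/10.002 = 61.29 W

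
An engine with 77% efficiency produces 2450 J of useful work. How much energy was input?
W_in = W_out/η = 2450/0.77 = 3182 J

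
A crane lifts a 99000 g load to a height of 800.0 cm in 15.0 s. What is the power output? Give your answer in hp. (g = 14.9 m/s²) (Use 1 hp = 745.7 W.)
Convert to SI: m = 99.0 kg, h = 8.0 m, t = 15.0 s
P = mgh/t = (99.0)(14.9)(8.0)/15.0 = 786.72 W = 1.055 hp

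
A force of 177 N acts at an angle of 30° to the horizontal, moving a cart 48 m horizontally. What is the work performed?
W = F·d·cosθ = (177)(48)cos(30°) = 7358 J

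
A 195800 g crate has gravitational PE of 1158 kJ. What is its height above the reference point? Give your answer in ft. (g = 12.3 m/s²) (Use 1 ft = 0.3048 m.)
Convert to SI: m = 195.8 kg, PE = 1158000 J
h = PE/(mg) = 1158000/(195.8·12.3) = 480.829 m = 1578 ft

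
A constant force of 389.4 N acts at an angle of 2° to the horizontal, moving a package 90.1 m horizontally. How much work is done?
W = F·d·cosθ = (389.4)(90.1)cos(2°) = 35060 J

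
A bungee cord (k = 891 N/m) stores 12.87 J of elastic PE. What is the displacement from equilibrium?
x = √(2·PE/k) = √(2·12.87/891) = 0.17 m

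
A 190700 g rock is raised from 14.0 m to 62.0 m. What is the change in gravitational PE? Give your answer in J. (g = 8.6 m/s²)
Convert to SI: m = 190.7 kg, Δh = 48.0 m
ΔPE = mgΔh = (190.7)(8.6)(48.0) = 78720 J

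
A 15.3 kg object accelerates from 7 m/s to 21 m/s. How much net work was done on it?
W = ΔKE = ½m(v₂² − v₁²) = ½(15.3)(21² − 7²) = 2998.8 J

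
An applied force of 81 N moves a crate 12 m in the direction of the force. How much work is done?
W = F·d = (81)(12) = 972.0 J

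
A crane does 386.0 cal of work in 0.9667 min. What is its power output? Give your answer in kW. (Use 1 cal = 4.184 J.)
Convert to SI: W = 1615.02 J, t = 58.002 s
P = W/t = 1615.02/58.002 = 27.8443 W = 0.02784 kW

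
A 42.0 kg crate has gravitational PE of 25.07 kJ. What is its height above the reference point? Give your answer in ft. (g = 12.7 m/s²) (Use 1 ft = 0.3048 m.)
Convert to SI: m = 42.0 kg, PE = 25070.0 J
h = PE/(mg) = 25070.0/(42.0·12.7) = 47.0004 m = 154.2 ft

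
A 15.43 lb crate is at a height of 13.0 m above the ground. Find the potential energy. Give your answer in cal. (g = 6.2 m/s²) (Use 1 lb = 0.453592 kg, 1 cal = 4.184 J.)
Convert to SI: m = 6.99892 kg, h = 13.0 m
PE = mgh = (6.99892)(6.2)(13.0) = 564.113 J = 134.8 cal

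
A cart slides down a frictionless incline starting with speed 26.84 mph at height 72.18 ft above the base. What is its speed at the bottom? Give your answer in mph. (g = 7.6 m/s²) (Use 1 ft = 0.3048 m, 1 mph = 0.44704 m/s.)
Convert to SI: v₀ = 11.9986 m/s, h = 22.0005 m
½mv₀² + mgh = ½mv² ⇒ v = √(v₀² + 2gh) = √(11.9986² + 2·7.6·22.0005) = 21.8717 m/s = 48.93 mph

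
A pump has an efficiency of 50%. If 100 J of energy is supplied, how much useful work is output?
W_out = η·W_in = 0.5·100 = 50.0 J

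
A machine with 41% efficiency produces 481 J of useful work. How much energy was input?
W_in = W_out/η = 481/0.41 = 1173 J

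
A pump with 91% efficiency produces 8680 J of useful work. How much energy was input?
W_in = W_out/η = 8680/0.91 = 9538 J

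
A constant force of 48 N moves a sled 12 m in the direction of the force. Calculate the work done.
W = F·d = (48)(12) = 576.0 J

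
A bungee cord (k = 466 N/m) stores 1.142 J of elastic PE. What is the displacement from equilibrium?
x = √(2·PE/k) = √(2·1.142/466) = 0.07001 m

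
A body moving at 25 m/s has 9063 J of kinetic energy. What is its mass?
m = 2·KE/v² = 2·9063/(25)² = 29.0 kg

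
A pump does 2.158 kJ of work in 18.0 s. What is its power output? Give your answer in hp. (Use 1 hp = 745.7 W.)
Convert to SI: W = 2158.0 J, t = 18.0 s
P = W/t = 2158.0/18.0 = 119.889 W = 0.1608 hp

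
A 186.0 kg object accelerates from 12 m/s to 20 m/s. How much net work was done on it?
W = ΔKE = ½m(v₂² − v₁²) = ½(186.0)(20² − 12²) = 23808.0 J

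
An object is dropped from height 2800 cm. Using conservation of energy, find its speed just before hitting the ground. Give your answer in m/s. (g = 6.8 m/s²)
Convert to SI: h = 28.0 m
mgh = ½mv² ⇒ v = √(2gh) = √(2·6.8·28.0) = 19.51 m/s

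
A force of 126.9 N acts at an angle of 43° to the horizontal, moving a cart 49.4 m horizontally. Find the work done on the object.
W = F·d·cosθ = (126.9)(49.4)cos(43°) = 4585 J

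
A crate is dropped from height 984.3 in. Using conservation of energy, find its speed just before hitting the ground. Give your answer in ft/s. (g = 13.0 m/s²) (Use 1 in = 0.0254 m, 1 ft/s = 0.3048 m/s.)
Convert to SI: h = 25.0012 m
mgh = ½mv² ⇒ v = √(2gh) = √(2·13.0·25.0012) = 25.4957 m/s = 83.65 ft/s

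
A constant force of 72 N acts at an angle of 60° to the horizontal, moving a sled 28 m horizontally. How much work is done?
W = F·d·cosθ = (72)(28)cos(60°) = 1008 J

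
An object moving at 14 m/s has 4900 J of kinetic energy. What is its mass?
m = 2·KE/v² = 2·4900/(14)² = 50.0 kg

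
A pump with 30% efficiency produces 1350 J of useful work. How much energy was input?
W_in = W_out/η = 1350/0.3 = 4500 J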